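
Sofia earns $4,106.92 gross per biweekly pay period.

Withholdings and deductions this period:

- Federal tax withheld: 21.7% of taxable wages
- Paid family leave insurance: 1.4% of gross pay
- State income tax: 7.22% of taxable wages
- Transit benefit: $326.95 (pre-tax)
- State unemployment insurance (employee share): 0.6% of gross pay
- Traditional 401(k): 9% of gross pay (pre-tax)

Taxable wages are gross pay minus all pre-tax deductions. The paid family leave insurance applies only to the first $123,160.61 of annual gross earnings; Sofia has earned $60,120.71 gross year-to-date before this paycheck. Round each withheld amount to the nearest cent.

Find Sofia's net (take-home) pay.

Traditional 401(k): $4,106.92 × 0.09 = $369.62
Transit benefit: $326.95
Pre-tax total = $369.62 + $326.95 = $696.57
Taxable wages = $4,106.92 − $696.57 = $3,410.35
State income tax: $3,410.35 × 0.0722 = $246.23
Federal tax withheld: $3,410.35 × 0.217 = $740.05
State unemployment insurance (employee share): $4,106.92 × 0.006 = $24.64
Paid family leave insurance: cap not yet reached, full $4,106.92 is subject → $4,106.92 × 0.014 = $57.50
Total deductions = $369.62 + $326.95 + $246.23 + $740.05 + $24.64 + $57.50 = $1,764.99
Net pay = $4,106.92 − $1,764.99 = $2,341.93

$2,341.93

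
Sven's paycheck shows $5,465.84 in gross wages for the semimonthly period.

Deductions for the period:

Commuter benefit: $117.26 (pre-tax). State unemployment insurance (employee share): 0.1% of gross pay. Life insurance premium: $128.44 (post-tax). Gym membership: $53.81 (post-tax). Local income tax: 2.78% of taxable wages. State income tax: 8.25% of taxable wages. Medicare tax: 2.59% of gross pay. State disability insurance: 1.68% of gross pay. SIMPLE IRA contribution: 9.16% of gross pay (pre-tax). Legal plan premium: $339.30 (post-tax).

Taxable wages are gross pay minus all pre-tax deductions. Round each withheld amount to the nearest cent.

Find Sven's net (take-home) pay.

SIMPLE IRA contribution: $5,465.84 × 0.0916 = $500.67
Commuter benefit: $117.26
Pre-tax total = $500.67 + $117.26 = $617.93
Taxable wages = $5,465.84 − $617.93 = $4,847.91
Local income tax: $4,847.91 × 0.0278 = $134.77
State income tax: $4,847.91 × 0.0825 = $399.95
State disability insurance: $5,465.84 × 0.0168 = $91.83
State unemployment insurance (employee share): $5,465.84 × 0.001 = $5.47
Medicare tax: $5,465.84 × 0.0259 = $141.57
Legal plan premium: $339.30
Life insurance premium: $128.44
Gym membership: $53.81
Total deductions = $500.67 + $117.26 + $134.77 + $399.95 + $91.83 + $5.47 + $141.57 + $339.30 + $128.44 + $53.81 = $1,913.07
Net pay = $5,465.84 − $1,913.07 = $3,552.77

$3,552.77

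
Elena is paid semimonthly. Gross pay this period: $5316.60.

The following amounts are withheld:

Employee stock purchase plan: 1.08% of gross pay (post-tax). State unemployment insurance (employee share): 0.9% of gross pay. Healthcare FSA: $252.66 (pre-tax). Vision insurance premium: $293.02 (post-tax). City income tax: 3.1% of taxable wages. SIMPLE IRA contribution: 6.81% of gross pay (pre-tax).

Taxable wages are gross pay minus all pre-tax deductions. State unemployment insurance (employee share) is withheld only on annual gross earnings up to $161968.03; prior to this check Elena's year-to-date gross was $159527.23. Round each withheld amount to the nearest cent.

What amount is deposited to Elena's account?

Healthcare FSA: $252.66
SIMPLE IRA contribution: $5316.60 × 0.0681 = $362.06
Pre-tax total = $252.66 + $362.06 = $614.72
Taxable wages = $5316.60 − $614.72 = $4701.88
City income tax: $4701.88 × 0.031 = $145.76
State unemployment insurance (employee share): only $161968.03 − $159527.23 = $2440.80 of this check is subject → $2440.80 × 0.009 = $21.97
Employee stock purchase plan: $5316.60 × 0.0108 = $57.42
Vision insurance premium: $293.02
Total deductions = $252.66 + $362.06 + $145.76 + $21.97 + $57.42 + $293.02 = $1132.89
Net pay = $5316.60 − $1132.89 = $4183.71

$4183.71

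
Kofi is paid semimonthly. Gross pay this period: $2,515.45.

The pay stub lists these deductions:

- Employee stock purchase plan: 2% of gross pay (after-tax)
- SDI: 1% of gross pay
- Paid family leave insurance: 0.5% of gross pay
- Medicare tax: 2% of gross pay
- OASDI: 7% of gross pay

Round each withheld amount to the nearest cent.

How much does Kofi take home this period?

Paid family leave insurance: $2,515.45 × 0.005 = $12.58
OASDI: $2,515.45 × 0.07 = $176.08
Medicare tax: $2,515.45 × 0.02 = $50.31
SDI: $2,515.45 × 0.01 = $25.15
Employee stock purchase plan: $2,515.45 × 0.02 = $50.31
Total deductions = $12.58 + $176.08 + $50.31 + $25.15 + $50.31 = $314.43
Net pay = $2,515.45 − $314.43 = $2,201.02

$2,201.02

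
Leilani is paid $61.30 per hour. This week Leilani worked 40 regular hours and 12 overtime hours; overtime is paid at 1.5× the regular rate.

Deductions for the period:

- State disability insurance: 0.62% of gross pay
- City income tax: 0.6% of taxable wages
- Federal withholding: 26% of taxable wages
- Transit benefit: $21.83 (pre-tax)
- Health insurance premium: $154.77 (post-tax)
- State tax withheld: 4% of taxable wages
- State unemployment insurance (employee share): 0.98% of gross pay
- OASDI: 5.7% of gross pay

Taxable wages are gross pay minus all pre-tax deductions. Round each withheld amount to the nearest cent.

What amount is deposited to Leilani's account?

$2037.99

Regular pay: 40 × $61.30 = $2452.00
Overtime pay: 12 × $61.30 × 1.5 = $1103.40
Gross pay = $2452.00 + $1103.40 = $3555.40
Transit benefit: $21.83
Taxable wages = $3555.40 − $21.83 = $3533.57
State tax withheld: $3533.57 × 0.04 = $141.34
City income tax: $3533.57 × 0.006 = $21.20
Federal withholding: $3533.57 × 0.26 = $918.73
State unemployment insurance (employee share): $3555.40 × 0.0098 = $34.84
State disability insurance: $3555.40 × 0.0062 = $22.04
OASDI: $3555.40 × 0.057 = $202.66
Health insurance premium: $154.77
Total deductions = $21.83 + $141.34 + $21.20 + $918.73 + $34.84 + $22.04 + $202.66 + $154.77 = $1517.41
Net pay = $3555.40 − $1517.41 = $2037.99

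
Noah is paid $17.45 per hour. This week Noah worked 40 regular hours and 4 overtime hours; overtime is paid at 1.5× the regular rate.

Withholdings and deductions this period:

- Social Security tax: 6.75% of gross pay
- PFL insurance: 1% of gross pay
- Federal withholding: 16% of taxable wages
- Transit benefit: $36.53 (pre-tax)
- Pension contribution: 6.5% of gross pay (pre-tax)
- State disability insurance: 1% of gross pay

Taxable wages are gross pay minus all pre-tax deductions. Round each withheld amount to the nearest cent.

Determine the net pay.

Regular pay: 40 × $17.45 = $698.00
Overtime pay: 4 × $17.45 × 1.5 = $104.70
Gross pay = $698.00 + $104.70 = $802.70
Transit benefit: $36.53
Pension contribution: $802.70 × 0.065 = $52.18
Pre-tax total = $36.53 + $52.18 = $88.71
Taxable wages = $802.70 − $88.71 = $713.99
Federal withholding: $713.99 × 0.16 = $114.24
State disability insurance: $802.70 × 0.01 = $8.03
PFL insurance: $802.70 × 0.01 = $8.03
Social Security tax: $802.70 × 0.0675 = $54.18
Total deductions = $36.53 + $52.18 + $114.24 + $8.03 + $8.03 + $54.18 = $273.19
Net pay = $802.70 − $273.19 = $529.51

$529.51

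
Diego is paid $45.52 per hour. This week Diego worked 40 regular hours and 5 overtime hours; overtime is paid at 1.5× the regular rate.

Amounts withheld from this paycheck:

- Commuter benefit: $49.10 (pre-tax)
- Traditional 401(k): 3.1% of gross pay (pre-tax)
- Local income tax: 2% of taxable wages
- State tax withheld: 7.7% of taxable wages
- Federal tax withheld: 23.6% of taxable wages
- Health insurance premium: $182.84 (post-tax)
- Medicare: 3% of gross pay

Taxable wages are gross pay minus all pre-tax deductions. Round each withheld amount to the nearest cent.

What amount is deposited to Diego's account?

Regular pay: 40 × $45.52 = $1,820.80
Overtime pay: 5 × $45.52 × 1.5 = $341.40
Gross pay = $1,820.80 + $341.40 = $2,162.20
Traditional 401(k): $2,162.20 × 0.031 = $67.03
Commuter benefit: $49.10
Pre-tax total = $67.03 + $49.10 = $116.13
Taxable wages = $2,162.20 − $116.13 = $2,046.07
Local income tax: $2,046.07 × 0.02 = $40.92
Federal tax withheld: $2,046.07 × 0.236 = $482.87
State tax withheld: $2,046.07 × 0.077 = $157.55
Medicare: $2,162.20 × 0.03 = $64.87
Health insurance premium: $182.84
Total deductions = $67.03 + $49.10 + $40.92 + $482.87 + $157.55 + $64.87 + $182.84 = $1,045.18
Net pay = $2,162.20 − $1,045.18 = $1,117.02

$1,117.02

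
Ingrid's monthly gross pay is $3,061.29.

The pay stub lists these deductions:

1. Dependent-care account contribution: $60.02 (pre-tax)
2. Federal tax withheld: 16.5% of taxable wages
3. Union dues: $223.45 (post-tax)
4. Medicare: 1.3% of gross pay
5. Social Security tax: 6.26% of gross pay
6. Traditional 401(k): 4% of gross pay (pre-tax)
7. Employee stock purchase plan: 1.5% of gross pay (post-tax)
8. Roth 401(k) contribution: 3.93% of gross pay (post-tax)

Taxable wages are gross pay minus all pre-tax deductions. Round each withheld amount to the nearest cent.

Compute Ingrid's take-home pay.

Traditional 401(k): $3,061.29 × 0.04 = $122.45
Dependent-care account contribution: $60.02
Pre-tax total = $122.45 + $60.02 = $182.47
Taxable wages = $3,061.29 − $182.47 = $2,878.82
Federal tax withheld: $2,878.82 × 0.165 = $475.01
Medicare: $3,061.29 × 0.013 = $39.80
Social Security tax: $3,061.29 × 0.0626 = $191.64
Roth 401(k) contribution: $3,061.29 × 0.0393 = $120.31
Union dues: $223.45
Employee stock purchase plan: $3,061.29 × 0.015 = $45.92
Total deductions = $122.45 + $60.02 + $475.01 + $39.80 + $191.64 + $120.31 + $223.45 + $45.92 = $1,278.60
Net pay = $3,061.29 − $1,278.60 = $1,782.69

$1,782.69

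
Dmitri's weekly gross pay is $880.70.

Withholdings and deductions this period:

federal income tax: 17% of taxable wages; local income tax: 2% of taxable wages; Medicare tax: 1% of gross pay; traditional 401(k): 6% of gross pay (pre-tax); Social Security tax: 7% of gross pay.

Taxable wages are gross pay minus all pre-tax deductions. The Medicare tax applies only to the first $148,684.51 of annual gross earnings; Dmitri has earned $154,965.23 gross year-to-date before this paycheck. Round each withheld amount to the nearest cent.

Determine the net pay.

Traditional 401(k): $880.70 × 0.06 = $52.84
Taxable wages = $880.70 − $52.84 = $827.86
Federal income tax: $827.86 × 0.17 = $140.74
Local income tax: $827.86 × 0.02 = $16.56
Medicare tax: annual cap $148,684.51 already reached (YTD $154,965.23), so $0.00
Social Security tax: $880.70 × 0.07 = $61.65
Total deductions = $52.84 + $140.74 + $16.56 + $0.00 + $61.65 = $271.79
Net pay = $880.70 − $271.79 = $608.91

$608.91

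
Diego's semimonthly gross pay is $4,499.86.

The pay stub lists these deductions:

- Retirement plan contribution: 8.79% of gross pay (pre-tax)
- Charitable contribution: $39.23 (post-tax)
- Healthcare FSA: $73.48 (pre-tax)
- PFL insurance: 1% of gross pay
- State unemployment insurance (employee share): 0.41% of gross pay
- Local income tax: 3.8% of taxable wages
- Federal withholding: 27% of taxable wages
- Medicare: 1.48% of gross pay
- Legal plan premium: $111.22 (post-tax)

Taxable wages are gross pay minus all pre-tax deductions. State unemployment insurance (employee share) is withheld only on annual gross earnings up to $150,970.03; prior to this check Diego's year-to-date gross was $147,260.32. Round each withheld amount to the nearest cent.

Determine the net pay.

$2,512.08

Retirement plan contribution: $4,499.86 × 0.0879 = $395.54
Healthcare FSA: $73.48
Pre-tax total = $395.54 + $73.48 = $469.02
Taxable wages = $4,499.86 − $469.02 = $4,030.84
Local income tax: $4,030.84 × 0.038 = $153.17
Federal withholding: $4,030.84 × 0.27 = $1,088.33
PFL insurance: $4,499.86 × 0.01 = $45.00
State unemployment insurance (employee share): only $150,970.03 − $147,260.32 = $3,709.71 of this check is subject → $3,709.71 × 0.0041 = $15.21
Medicare: $4,499.86 × 0.0148 = $66.60
Charitable contribution: $39.23
Legal plan premium: $111.22
Total deductions = $395.54 + $73.48 + $153.17 + $1,088.33 + $45.00 + $15.21 + $66.60 + $39.23 + $111.22 = $1,987.78
Net pay = $4,499.86 − $1,987.78 = $2,512.08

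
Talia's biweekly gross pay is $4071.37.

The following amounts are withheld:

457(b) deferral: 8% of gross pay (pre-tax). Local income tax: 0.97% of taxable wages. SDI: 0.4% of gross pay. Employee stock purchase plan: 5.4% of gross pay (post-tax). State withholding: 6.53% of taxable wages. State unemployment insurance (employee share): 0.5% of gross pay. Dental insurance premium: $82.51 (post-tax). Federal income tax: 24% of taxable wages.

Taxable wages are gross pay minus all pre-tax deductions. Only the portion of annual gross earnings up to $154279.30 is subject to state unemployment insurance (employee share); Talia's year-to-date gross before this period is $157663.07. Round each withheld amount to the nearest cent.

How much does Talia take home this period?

$2247.13

457(b) deferral: $4071.37 × 0.08 = $325.71
Taxable wages = $4071.37 − $325.71 = $3745.66
State withholding: $3745.66 × 0.0653 = $244.59
Federal income tax: $3745.66 × 0.24 = $898.96
Local income tax: $3745.66 × 0.0097 = $36.33
SDI: $4071.37 × 0.004 = $16.29
State unemployment insurance (employee share): annual cap $154279.30 already reached (YTD $157663.07), so $0.00
Dental insurance premium: $82.51
Employee stock purchase plan: $4071.37 × 0.054 = $219.85
Total deductions = $325.71 + $244.59 + $898.96 + $36.33 + $16.29 + $0.00 + $82.51 + $219.85 = $1824.24
Net pay = $4071.37 − $1824.24 = $2247.13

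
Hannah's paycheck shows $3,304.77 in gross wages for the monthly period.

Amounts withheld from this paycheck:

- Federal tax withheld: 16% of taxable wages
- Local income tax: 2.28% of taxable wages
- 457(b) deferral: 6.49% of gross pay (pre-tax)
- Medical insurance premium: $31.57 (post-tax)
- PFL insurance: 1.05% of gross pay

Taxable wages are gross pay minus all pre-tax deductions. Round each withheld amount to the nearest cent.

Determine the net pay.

$2,459.11

457(b) deferral: $3,304.77 × 0.0649 = $214.48
Taxable wages = $3,304.77 − $214.48 = $3,090.29
Local income tax: $3,090.29 × 0.0228 = $70.46
Federal tax withheld: $3,090.29 × 0.16 = $494.45
PFL insurance: $3,304.77 × 0.0105 = $34.70
Medical insurance premium: $31.57
Total deductions = $214.48 + $70.46 + $494.45 + $34.70 + $31.57 = $845.66
Net pay = $3,304.77 − $845.66 = $2,459.11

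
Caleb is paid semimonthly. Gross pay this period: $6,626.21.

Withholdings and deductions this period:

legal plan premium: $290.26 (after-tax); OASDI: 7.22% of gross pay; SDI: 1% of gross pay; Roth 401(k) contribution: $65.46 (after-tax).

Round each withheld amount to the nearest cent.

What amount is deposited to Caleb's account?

$5,725.82

SDI: $6,626.21 × 0.01 = $66.26
OASDI: $6,626.21 × 0.0722 = $478.41
Legal plan premium: $290.26
Roth 401(k) contribution: $65.46
Total deductions = $66.26 + $478.41 + $290.26 + $65.46 = $900.39
Net pay = $6,626.21 − $900.39 = $5,725.82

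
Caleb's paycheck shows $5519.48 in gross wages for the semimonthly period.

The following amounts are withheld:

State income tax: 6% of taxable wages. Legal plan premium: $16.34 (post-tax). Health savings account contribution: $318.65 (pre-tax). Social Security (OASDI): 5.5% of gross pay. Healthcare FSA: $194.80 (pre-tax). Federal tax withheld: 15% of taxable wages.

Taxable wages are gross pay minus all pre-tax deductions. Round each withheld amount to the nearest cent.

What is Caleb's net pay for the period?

$3634.86

Healthcare FSA: $194.80
Health savings account contribution: $318.65
Pre-tax total = $194.80 + $318.65 = $513.45
Taxable wages = $5519.48 − $513.45 = $5006.03
Federal tax withheld: $5006.03 × 0.15 = $750.90
State income tax: $5006.03 × 0.06 = $300.36
Social Security (OASDI): $5519.48 × 0.055 = $303.57
Legal plan premium: $16.34
Total deductions = $194.80 + $318.65 + $750.90 + $300.36 + $303.57 + $16.34 = $1884.62
Net pay = $5519.48 − $1884.62 = $3634.86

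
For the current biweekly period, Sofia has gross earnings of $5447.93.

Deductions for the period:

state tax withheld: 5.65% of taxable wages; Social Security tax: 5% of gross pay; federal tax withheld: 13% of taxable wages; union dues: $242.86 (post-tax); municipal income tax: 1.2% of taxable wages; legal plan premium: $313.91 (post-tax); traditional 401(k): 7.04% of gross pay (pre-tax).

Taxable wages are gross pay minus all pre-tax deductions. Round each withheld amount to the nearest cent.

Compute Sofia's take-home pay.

Traditional 401(k): $5447.93 × 0.0704 = $383.53
Taxable wages = $5447.93 − $383.53 = $5064.40
State tax withheld: $5064.40 × 0.0565 = $286.14
Municipal income tax: $5064.40 × 0.012 = $60.77
Federal tax withheld: $5064.40 × 0.13 = $658.37
Social Security tax: $5447.93 × 0.05 = $272.40
Legal plan premium: $313.91
Union dues: $242.86
Total deductions = $383.53 + $286.14 + $60.77 + $658.37 + $272.40 + $313.91 + $242.86 = $2217.98
Net pay = $5447.93 − $2217.98 = $3229.95

$3229.95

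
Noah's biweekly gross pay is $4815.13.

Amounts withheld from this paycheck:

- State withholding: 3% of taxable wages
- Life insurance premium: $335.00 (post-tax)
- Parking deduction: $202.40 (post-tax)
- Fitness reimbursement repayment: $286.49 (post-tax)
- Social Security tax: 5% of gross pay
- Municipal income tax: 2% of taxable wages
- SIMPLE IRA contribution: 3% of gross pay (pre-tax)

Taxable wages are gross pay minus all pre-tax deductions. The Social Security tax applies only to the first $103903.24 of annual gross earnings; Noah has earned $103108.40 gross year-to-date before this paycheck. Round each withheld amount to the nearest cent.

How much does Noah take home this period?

SIMPLE IRA contribution: $4815.13 × 0.03 = $144.45
Taxable wages = $4815.13 − $144.45 = $4670.68
Municipal income tax: $4670.68 × 0.02 = $93.41
State withholding: $4670.68 × 0.03 = $140.12
Social Security tax: only $103903.24 − $103108.40 = $794.84 of this check is subject → $794.84 × 0.05 = $39.74
Parking deduction: $202.40
Life insurance premium: $335.00
Fitness reimbursement repayment: $286.49
Total deductions = $144.45 + $93.41 + $140.12 + $39.74 + $202.40 + $335.00 + $286.49 = $1241.61
Net pay = $4815.13 − $1241.61 = $3573.52

$3573.52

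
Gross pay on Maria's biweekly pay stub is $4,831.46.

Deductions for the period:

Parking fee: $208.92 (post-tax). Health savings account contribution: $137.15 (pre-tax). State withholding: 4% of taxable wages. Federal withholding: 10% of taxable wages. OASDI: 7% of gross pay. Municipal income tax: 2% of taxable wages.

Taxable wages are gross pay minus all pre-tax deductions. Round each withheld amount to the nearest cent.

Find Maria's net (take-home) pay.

Health savings account contribution: $137.15
Taxable wages = $4,831.46 − $137.15 = $4,694.31
Federal withholding: $4,694.31 × 0.1 = $469.43
State withholding: $4,694.31 × 0.04 = $187.77
Municipal income tax: $4,694.31 × 0.02 = $93.89
OASDI: $4,831.46 × 0.07 = $338.20
Parking fee: $208.92
Total deductions = $137.15 + $469.43 + $187.77 + $93.89 + $338.20 + $208.92 = $1,435.36
Net pay = $4,831.46 − $1,435.36 = $3,396.10

$3,396.10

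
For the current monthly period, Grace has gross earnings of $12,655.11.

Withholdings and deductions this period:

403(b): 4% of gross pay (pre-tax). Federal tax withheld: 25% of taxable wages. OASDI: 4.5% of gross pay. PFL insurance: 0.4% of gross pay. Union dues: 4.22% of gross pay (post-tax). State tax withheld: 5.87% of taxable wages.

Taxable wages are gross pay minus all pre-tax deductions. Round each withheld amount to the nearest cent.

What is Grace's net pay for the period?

403(b): $12,655.11 × 0.04 = $506.20
Taxable wages = $12,655.11 − $506.20 = $12,148.91
Federal tax withheld: $12,148.91 × 0.25 = $3,037.23
State tax withheld: $12,148.91 × 0.0587 = $713.14
PFL insurance: $12,655.11 × 0.004 = $50.62
OASDI: $12,655.11 × 0.045 = $569.48
Union dues: $12,655.11 × 0.0422 = $534.05
Total deductions = $506.20 + $3,037.23 + $713.14 + $50.62 + $569.48 + $534.05 = $5,410.72
Net pay = $12,655.11 − $5,410.72 = $7,244.39

$7,244.39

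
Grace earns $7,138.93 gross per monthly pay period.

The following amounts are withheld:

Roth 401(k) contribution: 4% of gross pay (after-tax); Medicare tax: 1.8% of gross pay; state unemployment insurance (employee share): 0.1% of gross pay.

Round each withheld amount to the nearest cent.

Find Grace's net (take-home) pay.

State unemployment insurance (employee share): $7,138.93 × 0.001 = $7.14
Medicare tax: $7,138.93 × 0.018 = $128.50
Roth 401(k) contribution: $7,138.93 × 0.04 = $285.56
Total deductions = $7.14 + $128.50 + $285.56 = $421.20
Net pay = $7,138.93 − $421.20 = $6,717.73

$6,717.73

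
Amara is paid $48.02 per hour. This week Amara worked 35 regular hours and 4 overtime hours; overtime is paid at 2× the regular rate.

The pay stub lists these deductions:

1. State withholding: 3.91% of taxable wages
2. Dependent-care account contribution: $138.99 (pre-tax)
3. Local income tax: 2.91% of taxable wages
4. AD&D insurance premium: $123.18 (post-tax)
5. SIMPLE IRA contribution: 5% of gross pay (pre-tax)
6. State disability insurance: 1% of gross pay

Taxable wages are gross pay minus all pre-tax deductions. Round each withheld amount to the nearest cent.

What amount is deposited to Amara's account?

Regular pay: 35 × $48.02 = $1680.70
Overtime pay: 4 × $48.02 × 2 = $384.16
Gross pay = $1680.70 + $384.16 = $2064.86
SIMPLE IRA contribution: $2064.86 × 0.05 = $103.24
Dependent-care account contribution: $138.99
Pre-tax total = $103.24 + $138.99 = $242.23
Taxable wages = $2064.86 − $242.23 = $1822.63
Local income tax: $1822.63 × 0.0291 = $53.04
State withholding: $1822.63 × 0.0391 = $71.26
State disability insurance: $2064.86 × 0.01 = $20.65
AD&D insurance premium: $123.18
Total deductions = $103.24 + $138.99 + $53.04 + $71.26 + $20.65 + $123.18 = $510.36
Net pay = $2064.86 − $510.36 = $1554.50

$1554.50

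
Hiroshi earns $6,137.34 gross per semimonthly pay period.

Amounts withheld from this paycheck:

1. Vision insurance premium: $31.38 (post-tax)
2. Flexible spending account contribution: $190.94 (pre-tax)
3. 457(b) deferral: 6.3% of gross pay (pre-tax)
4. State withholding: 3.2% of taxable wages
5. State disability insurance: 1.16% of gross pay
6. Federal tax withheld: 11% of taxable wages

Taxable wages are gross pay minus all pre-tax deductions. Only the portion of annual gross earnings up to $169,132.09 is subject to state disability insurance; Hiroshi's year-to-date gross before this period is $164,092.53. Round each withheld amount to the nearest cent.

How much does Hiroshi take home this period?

Flexible spending account contribution: $190.94
457(b) deferral: $6,137.34 × 0.063 = $386.65
Pre-tax total = $190.94 + $386.65 = $577.59
Taxable wages = $6,137.34 − $577.59 = $5,559.75
State withholding: $5,559.75 × 0.032 = $177.91
Federal tax withheld: $5,559.75 × 0.11 = $611.57
State disability insurance: only $169,132.09 − $164,092.53 = $5,039.56 of this check is subject → $5,039.56 × 0.0116 = $58.46
Vision insurance premium: $31.38
Total deductions = $190.94 + $386.65 + $177.91 + $611.57 + $58.46 + $31.38 = $1,456.91
Net pay = $6,137.34 − $1,456.91 = $4,680.43

$4,680.43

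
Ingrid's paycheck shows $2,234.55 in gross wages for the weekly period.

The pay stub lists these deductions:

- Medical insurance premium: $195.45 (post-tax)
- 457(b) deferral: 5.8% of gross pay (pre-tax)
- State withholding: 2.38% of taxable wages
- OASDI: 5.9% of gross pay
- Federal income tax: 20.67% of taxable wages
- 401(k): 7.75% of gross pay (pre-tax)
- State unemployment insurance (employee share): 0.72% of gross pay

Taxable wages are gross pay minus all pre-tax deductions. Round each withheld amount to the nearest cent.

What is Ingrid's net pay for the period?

401(k): $2,234.55 × 0.0775 = $173.18
457(b) deferral: $2,234.55 × 0.058 = $129.60
Pre-tax total = $173.18 + $129.60 = $302.78
Taxable wages = $2,234.55 − $302.78 = $1,931.77
State withholding: $1,931.77 × 0.0238 = $45.98
Federal income tax: $1,931.77 × 0.2067 = $399.30
OASDI: $2,234.55 × 0.059 = $131.84
State unemployment insurance (employee share): $2,234.55 × 0.0072 = $16.09
Medical insurance premium: $195.45
Total deductions = $173.18 + $129.60 + $45.98 + $399.30 + $131.84 + $16.09 + $195.45 = $1,091.44
Net pay = $2,234.55 − $1,091.44 = $1,143.11

$1,143.11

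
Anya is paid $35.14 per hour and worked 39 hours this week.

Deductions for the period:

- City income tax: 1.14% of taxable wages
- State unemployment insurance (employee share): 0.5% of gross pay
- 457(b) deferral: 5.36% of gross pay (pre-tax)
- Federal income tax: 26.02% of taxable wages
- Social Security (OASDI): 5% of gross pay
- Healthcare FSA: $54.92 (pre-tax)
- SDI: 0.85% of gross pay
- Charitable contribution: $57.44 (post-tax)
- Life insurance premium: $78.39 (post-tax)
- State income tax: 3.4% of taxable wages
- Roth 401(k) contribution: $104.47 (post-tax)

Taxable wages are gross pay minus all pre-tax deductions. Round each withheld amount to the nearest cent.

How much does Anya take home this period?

$535.18

Gross pay: 39 × $35.14 = $1,370.46
Healthcare FSA: $54.92
457(b) deferral: $1,370.46 × 0.0536 = $73.46
Pre-tax total = $54.92 + $73.46 = $128.38
Taxable wages = $1,370.46 − $128.38 = $1,242.08
State income tax: $1,242.08 × 0.034 = $42.23
Federal income tax: $1,242.08 × 0.2602 = $323.19
City income tax: $1,242.08 × 0.0114 = $14.16
Social Security (OASDI): $1,370.46 × 0.05 = $68.52
SDI: $1,370.46 × 0.0085 = $11.65
State unemployment insurance (employee share): $1,370.46 × 0.005 = $6.85
Charitable contribution: $57.44
Roth 401(k) contribution: $104.47
Life insurance premium: $78.39
Total deductions = $54.92 + $73.46 + $42.23 + $323.19 + $14.16 + $68.52 + $11.65 + $6.85 + $57.44 + $104.47 + $78.39 = $835.28
Net pay = $1,370.46 − $835.28 = $535.18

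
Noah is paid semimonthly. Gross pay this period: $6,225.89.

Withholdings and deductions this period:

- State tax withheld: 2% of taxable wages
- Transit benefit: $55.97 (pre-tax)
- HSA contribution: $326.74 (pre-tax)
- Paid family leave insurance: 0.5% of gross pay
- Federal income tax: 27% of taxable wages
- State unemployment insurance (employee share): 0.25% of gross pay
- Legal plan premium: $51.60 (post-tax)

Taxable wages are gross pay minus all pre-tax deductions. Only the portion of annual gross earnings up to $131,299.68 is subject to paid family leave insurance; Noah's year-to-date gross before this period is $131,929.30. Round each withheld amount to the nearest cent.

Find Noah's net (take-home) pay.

Transit benefit: $55.97
HSA contribution: $326.74
Pre-tax total = $55.97 + $326.74 = $382.71
Taxable wages = $6,225.89 − $382.71 = $5,843.18
Federal income tax: $5,843.18 × 0.27 = $1,577.66
State tax withheld: $5,843.18 × 0.02 = $116.86
Paid family leave insurance: annual cap $131,299.68 already reached (YTD $131,929.30), so $0.00
State unemployment insurance (employee share): $6,225.89 × 0.0025 = $15.56
Legal plan premium: $51.60
Total deductions = $55.97 + $326.74 + $1,577.66 + $116.86 + $0.00 + $15.56 + $51.60 = $2,144.39
Net pay = $6,225.89 − $2,144.39 = $4,081.50

$4,081.50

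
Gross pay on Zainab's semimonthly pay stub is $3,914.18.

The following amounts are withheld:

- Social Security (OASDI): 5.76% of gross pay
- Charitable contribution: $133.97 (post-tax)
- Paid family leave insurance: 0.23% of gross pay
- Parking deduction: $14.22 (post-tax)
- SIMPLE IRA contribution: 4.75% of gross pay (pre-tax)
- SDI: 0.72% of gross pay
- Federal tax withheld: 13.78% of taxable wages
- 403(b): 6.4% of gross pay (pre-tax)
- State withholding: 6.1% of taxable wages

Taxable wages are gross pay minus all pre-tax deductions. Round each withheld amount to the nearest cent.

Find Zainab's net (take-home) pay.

$2,375.55

403(b): $3,914.18 × 0.064 = $250.51
SIMPLE IRA contribution: $3,914.18 × 0.0475 = $185.92
Pre-tax total = $250.51 + $185.92 = $436.43
Taxable wages = $3,914.18 − $436.43 = $3,477.75
Federal tax withheld: $3,477.75 × 0.1378 = $479.23
State withholding: $3,477.75 × 0.061 = $212.14
Social Security (OASDI): $3,914.18 × 0.0576 = $225.46
SDI: $3,914.18 × 0.0072 = $28.18
Paid family leave insurance: $3,914.18 × 0.0023 = $9.00
Parking deduction: $14.22
Charitable contribution: $133.97
Total deductions = $250.51 + $185.92 + $479.23 + $212.14 + $225.46 + $28.18 + $9.00 + $14.22 + $133.97 = $1,538.63
Net pay = $3,914.18 − $1,538.63 = $2,375.55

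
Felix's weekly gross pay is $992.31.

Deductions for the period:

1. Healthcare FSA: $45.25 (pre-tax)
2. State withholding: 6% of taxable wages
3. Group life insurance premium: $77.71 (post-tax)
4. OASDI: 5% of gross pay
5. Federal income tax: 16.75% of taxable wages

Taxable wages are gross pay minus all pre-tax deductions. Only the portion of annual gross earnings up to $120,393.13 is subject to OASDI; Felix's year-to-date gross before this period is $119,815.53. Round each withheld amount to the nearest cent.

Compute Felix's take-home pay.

Healthcare FSA: $45.25
Taxable wages = $992.31 − $45.25 = $947.06
Federal income tax: $947.06 × 0.1675 = $158.63
State withholding: $947.06 × 0.06 = $56.82
OASDI: only $120,393.13 − $119,815.53 = $577.60 of this check is subject → $577.60 × 0.05 = $28.88
Group life insurance premium: $77.71
Total deductions = $45.25 + $158.63 + $56.82 + $28.88 + $77.71 = $367.29
Net pay = $992.31 − $367.29 = $625.02

$625.02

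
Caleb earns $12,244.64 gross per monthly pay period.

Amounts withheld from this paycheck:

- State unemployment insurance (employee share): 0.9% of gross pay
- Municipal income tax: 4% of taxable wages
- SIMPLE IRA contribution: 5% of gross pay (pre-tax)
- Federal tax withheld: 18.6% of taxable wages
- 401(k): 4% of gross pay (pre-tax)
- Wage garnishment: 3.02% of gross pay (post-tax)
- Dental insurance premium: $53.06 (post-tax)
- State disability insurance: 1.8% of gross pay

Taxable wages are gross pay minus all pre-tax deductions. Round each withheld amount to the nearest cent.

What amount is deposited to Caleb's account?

$7,870.94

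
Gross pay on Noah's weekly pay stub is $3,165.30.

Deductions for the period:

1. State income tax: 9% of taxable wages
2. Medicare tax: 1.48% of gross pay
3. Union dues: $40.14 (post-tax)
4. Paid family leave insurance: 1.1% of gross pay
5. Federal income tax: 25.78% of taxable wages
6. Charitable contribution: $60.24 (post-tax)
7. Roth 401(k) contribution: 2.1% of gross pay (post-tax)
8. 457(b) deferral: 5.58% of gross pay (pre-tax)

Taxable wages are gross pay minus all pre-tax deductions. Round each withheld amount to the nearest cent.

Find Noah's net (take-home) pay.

457(b) deferral: $3,165.30 × 0.0558 = $176.62
Taxable wages = $3,165.30 − $176.62 = $2,988.68
State income tax: $2,988.68 × 0.09 = $268.98
Federal income tax: $2,988.68 × 0.2578 = $770.48
Paid family leave insurance: $3,165.30 × 0.011 = $34.82
Medicare tax: $3,165.30 × 0.0148 = $46.85
Charitable contribution: $60.24
Roth 401(k) contribution: $3,165.30 × 0.021 = $66.47
Union dues: $40.14
Total deductions = $176.62 + $268.98 + $770.48 + $34.82 + $46.85 + $60.24 + $66.47 + $40.14 = $1,464.60
Net pay = $3,165.30 − $1,464.60 = $1,700.70

$1,700.70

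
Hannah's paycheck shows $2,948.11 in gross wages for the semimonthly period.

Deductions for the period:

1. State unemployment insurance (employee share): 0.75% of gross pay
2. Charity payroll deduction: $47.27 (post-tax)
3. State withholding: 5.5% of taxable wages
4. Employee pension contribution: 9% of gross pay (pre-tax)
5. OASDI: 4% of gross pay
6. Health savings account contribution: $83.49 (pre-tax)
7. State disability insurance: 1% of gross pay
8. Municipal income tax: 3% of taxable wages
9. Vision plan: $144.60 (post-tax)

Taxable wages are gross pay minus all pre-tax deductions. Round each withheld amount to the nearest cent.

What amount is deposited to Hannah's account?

$2,016.97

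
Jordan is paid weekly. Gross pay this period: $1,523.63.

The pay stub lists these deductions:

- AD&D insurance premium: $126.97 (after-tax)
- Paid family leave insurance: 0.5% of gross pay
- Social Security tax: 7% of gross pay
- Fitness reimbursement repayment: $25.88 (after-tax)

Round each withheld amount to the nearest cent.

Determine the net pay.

$1,256.51

Social Security tax: $1,523.63 × 0.07 = $106.65
Paid family leave insurance: $1,523.63 × 0.005 = $7.62
Fitness reimbursement repayment: $25.88
AD&D insurance premium: $126.97
Total deductions = $106.65 + $7.62 + $25.88 + $126.97 = $267.12
Net pay = $1,523.63 − $267.12 = $1,256.51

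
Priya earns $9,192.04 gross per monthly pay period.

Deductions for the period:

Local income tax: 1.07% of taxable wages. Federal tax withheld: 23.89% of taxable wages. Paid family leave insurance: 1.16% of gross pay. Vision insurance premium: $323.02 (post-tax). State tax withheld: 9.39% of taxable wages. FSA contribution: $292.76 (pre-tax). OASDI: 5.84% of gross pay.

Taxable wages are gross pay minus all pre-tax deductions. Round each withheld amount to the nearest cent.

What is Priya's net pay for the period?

$4,875.91

FSA contribution: $292.76
Taxable wages = $9,192.04 − $292.76 = $8,899.28
State tax withheld: $8,899.28 × 0.0939 = $835.64
Federal tax withheld: $8,899.28 × 0.2389 = $2,126.04
Local income tax: $8,899.28 × 0.0107 = $95.22
OASDI: $9,192.04 × 0.0584 = $536.82
Paid family leave insurance: $9,192.04 × 0.0116 = $106.63
Vision insurance premium: $323.02
Total deductions = $292.76 + $835.64 + $2,126.04 + $95.22 + $536.82 + $106.63 + $323.02 = $4,316.13
Net pay = $9,192.04 − $4,316.13 = $4,875.91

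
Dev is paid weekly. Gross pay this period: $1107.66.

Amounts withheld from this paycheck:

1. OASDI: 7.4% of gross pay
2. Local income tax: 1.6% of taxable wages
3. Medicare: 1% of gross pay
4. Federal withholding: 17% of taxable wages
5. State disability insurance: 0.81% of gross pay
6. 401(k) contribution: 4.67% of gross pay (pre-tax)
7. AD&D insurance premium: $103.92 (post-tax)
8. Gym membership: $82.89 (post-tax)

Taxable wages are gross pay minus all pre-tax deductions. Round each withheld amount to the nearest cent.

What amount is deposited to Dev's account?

$570.70

401(k) contribution: $1107.66 × 0.0467 = $51.73
Taxable wages = $1107.66 − $51.73 = $1055.93
Local income tax: $1055.93 × 0.016 = $16.89
Federal withholding: $1055.93 × 0.17 = $179.51
OASDI: $1107.66 × 0.074 = $81.97
State disability insurance: $1107.66 × 0.0081 = $8.97
Medicare: $1107.66 × 0.01 = $11.08
AD&D insurance premium: $103.92
Gym membership: $82.89
Total deductions = $51.73 + $16.89 + $179.51 + $81.97 + $8.97 + $11.08 + $103.92 + $82.89 = $536.96
Net pay = $1107.66 − $536.96 = $570.70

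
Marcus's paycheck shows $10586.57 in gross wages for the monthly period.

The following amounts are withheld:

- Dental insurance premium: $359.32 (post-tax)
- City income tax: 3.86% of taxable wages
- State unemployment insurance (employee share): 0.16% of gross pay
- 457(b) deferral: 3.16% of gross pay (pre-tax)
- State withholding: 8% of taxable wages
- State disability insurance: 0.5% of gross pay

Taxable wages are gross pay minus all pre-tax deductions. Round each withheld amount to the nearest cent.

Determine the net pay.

$8606.95

457(b) deferral: $10586.57 × 0.0316 = $334.54
Taxable wages = $10586.57 − $334.54 = $10252.03
City income tax: $10252.03 × 0.0386 = $395.73
State withholding: $10252.03 × 0.08 = $820.16
State disability insurance: $10586.57 × 0.005 = $52.93
State unemployment insurance (employee share): $10586.57 × 0.0016 = $16.94
Dental insurance premium: $359.32
Total deductions = $334.54 + $395.73 + $820.16 + $52.93 + $16.94 + $359.32 = $1979.62
Net pay = $10586.57 − $1979.62 = $8606.95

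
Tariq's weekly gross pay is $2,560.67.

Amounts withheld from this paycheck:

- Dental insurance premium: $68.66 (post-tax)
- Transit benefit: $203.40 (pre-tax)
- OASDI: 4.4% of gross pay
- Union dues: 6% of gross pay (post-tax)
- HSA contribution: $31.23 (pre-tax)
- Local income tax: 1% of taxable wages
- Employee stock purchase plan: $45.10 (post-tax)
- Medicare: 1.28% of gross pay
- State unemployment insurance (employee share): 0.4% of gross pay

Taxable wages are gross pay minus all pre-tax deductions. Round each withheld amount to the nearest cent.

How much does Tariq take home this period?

Transit benefit: $203.40
HSA contribution: $31.23
Pre-tax total = $203.40 + $31.23 = $234.63
Taxable wages = $2,560.67 − $234.63 = $2,326.04
Local income tax: $2,326.04 × 0.01 = $23.26
OASDI: $2,560.67 × 0.044 = $112.67
Medicare: $2,560.67 × 0.0128 = $32.78
State unemployment insurance (employee share): $2,560.67 × 0.004 = $10.24
Union dues: $2,560.67 × 0.06 = $153.64
Dental insurance premium: $68.66
Employee stock purchase plan: $45.10
Total deductions = $203.40 + $31.23 + $23.26 + $112.67 + $32.78 + $10.24 + $153.64 + $68.66 + $45.10 = $680.98
Net pay = $2,560.67 − $680.98 = $1,879.69

$1,879.69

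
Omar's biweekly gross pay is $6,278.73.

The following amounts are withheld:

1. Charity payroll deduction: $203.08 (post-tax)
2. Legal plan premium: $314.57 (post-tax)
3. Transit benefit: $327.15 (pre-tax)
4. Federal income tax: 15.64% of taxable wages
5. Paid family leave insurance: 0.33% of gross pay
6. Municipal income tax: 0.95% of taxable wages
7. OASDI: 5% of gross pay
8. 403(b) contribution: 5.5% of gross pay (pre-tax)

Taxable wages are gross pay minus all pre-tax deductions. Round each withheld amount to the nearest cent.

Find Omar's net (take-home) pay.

$3,823.86

403(b) contribution: $6,278.73 × 0.055 = $345.33
Transit benefit: $327.15
Pre-tax total = $345.33 + $327.15 = $672.48
Taxable wages = $6,278.73 − $672.48 = $5,606.25
Municipal income tax: $5,606.25 × 0.0095 = $53.26
Federal income tax: $5,606.25 × 0.1564 = $876.82
OASDI: $6,278.73 × 0.05 = $313.94
Paid family leave insurance: $6,278.73 × 0.0033 = $20.72
Legal plan premium: $314.57
Charity payroll deduction: $203.08
Total deductions = $345.33 + $327.15 + $53.26 + $876.82 + $313.94 + $20.72 + $314.57 + $203.08 = $2,454.87
Net pay = $6,278.73 − $2,454.87 = $3,823.86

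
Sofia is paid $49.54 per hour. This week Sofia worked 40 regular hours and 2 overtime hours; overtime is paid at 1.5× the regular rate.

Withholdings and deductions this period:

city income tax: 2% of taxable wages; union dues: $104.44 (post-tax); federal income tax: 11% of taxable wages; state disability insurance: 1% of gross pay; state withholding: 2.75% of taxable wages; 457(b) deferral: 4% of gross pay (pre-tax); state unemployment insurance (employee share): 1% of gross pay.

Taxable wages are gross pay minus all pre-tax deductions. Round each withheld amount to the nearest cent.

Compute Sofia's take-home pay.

$1575.88

Regular pay: 40 × $49.54 = $1981.60
Overtime pay: 2 × $49.54 × 1.5 = $148.62
Gross pay = $1981.60 + $148.62 = $2130.22
457(b) deferral: $2130.22 × 0.04 = $85.21
Taxable wages = $2130.22 − $85.21 = $2045.01
Federal income tax: $2045.01 × 0.11 = $224.95
City income tax: $2045.01 × 0.02 = $40.90
State withholding: $2045.01 × 0.0275 = $56.24
State disability insurance: $2130.22 × 0.01 = $21.30
State unemployment insurance (employee share): $2130.22 × 0.01 = $21.30
Union dues: $104.44
Total deductions = $85.21 + $224.95 + $40.90 + $56.24 + $21.30 + $21.30 + $104.44 = $554.34
Net pay = $2130.22 − $554.34 = $1575.88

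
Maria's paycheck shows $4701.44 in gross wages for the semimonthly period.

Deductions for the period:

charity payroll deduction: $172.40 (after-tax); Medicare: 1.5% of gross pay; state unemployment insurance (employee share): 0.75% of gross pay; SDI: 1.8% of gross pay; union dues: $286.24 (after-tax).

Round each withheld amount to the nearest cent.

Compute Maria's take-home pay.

$4052.39

Medicare: $4701.44 × 0.015 = $70.52
State unemployment insurance (employee share): $4701.44 × 0.0075 = $35.26
SDI: $4701.44 × 0.018 = $84.63
Charity payroll deduction: $172.40
Union dues: $286.24
Total deductions = $70.52 + $35.26 + $84.63 + $172.40 + $286.24 = $649.05
Net pay = $4701.44 − $649.05 = $4052.39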